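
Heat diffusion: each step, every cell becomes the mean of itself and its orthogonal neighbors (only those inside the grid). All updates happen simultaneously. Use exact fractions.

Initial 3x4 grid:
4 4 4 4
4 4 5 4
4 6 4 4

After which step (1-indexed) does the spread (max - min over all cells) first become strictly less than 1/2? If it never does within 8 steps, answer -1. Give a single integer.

Answer: 3

Derivation:
Step 1: max=19/4, min=4, spread=3/4
Step 2: max=1111/240, min=4, spread=151/240
Step 3: max=9601/2160, min=1487/360, spread=679/2160
  -> spread < 1/2 first at step 3
Step 4: max=953341/216000, min=90461/21600, spread=48731/216000
Step 5: max=4239923/972000, min=10902883/2592000, spread=242147/1555200
Step 6: max=421988747/97200000, min=274254073/64800000, spread=848611/7776000
Step 7: max=30264768781/6998400000, min=39580780783/9331200000, spread=92669311/1119744000
Step 8: max=1810618014779/419904000000, min=2381605729997/559872000000, spread=781238953/13436928000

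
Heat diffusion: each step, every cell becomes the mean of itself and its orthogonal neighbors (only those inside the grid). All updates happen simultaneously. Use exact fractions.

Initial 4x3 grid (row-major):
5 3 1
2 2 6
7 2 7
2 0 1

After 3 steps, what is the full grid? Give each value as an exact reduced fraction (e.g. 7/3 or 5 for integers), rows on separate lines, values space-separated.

Answer: 355/108 47867/14400 1447/432
24641/7200 1243/375 12583/3600
7427/2400 9689/3000 1441/450
1031/360 38837/14400 6361/2160

Derivation:
After step 1:
  10/3 11/4 10/3
  4 3 4
  13/4 18/5 4
  3 5/4 8/3
After step 2:
  121/36 149/48 121/36
  163/48 347/100 43/12
  277/80 151/50 107/30
  5/2 631/240 95/36
After step 3:
  355/108 47867/14400 1447/432
  24641/7200 1243/375 12583/3600
  7427/2400 9689/3000 1441/450
  1031/360 38837/14400 6361/2160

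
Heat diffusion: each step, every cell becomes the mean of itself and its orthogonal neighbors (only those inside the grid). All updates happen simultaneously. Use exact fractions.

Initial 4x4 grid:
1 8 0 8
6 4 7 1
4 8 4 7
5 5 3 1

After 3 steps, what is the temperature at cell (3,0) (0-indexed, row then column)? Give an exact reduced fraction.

Answer: 131/27

Derivation:
Step 1: cell (3,0) = 14/3
Step 2: cell (3,0) = 47/9
Step 3: cell (3,0) = 131/27
Full grid after step 3:
  577/120 1731/400 5761/1200 373/90
  691/150 5177/1000 537/125 1867/400
  2359/450 3521/750 2917/600 2863/720
  131/27 8971/1800 1487/360 4499/1080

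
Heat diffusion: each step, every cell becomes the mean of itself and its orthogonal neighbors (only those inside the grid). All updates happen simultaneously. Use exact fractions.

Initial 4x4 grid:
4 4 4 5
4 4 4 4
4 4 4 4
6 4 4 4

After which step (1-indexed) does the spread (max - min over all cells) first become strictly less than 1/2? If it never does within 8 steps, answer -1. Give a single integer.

Answer: 3

Derivation:
Step 1: max=14/3, min=4, spread=2/3
Step 2: max=41/9, min=4, spread=5/9
Step 3: max=473/108, min=389/96, spread=283/864
  -> spread < 1/2 first at step 3
Step 4: max=14003/3240, min=391/96, spread=3227/12960
Step 5: max=414353/97200, min=1768717/432000, spread=655667/3888000
Step 6: max=12348257/2916000, min=53267317/12960000, spread=14524427/116640000
Step 7: max=7365391/1749600, min=63999349/15552000, spread=13237139/139968000
Step 8: max=11009146583/2624400000, min=21608952383/5248800000, spread=409340783/5248800000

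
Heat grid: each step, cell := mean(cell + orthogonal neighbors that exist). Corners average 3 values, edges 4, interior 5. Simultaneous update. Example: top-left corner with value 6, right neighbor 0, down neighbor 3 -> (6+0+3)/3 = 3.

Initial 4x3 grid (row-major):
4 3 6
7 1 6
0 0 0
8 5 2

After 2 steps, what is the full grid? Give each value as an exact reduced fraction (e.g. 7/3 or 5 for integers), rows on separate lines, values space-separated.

Answer: 67/18 497/120 47/12
889/240 287/100 273/80
737/240 141/50 527/240
71/18 697/240 97/36

Derivation:
After step 1:
  14/3 7/2 5
  3 17/5 13/4
  15/4 6/5 2
  13/3 15/4 7/3
After step 2:
  67/18 497/120 47/12
  889/240 287/100 273/80
  737/240 141/50 527/240
  71/18 697/240 97/36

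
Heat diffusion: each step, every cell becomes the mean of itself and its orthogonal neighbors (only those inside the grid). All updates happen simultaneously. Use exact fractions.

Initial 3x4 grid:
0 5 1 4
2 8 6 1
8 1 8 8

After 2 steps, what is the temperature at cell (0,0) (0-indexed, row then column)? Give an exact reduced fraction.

Step 1: cell (0,0) = 7/3
Step 2: cell (0,0) = 31/9
Full grid after step 2:
  31/9 427/120 143/40 43/12
  149/40 469/100 237/50 1033/240
  173/36 301/60 337/60 97/18

Answer: 31/9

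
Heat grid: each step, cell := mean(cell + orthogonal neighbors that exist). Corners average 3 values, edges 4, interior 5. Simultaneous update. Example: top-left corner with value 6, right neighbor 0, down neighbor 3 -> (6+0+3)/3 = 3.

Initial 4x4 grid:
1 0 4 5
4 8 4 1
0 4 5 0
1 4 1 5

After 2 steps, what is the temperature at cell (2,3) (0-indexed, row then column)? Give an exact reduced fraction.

Answer: 201/80

Derivation:
Step 1: cell (2,3) = 11/4
Step 2: cell (2,3) = 201/80
Full grid after step 2:
  49/18 73/24 427/120 109/36
  67/24 191/50 339/100 779/240
  341/120 63/20 179/50 201/80
  77/36 727/240 221/80 17/6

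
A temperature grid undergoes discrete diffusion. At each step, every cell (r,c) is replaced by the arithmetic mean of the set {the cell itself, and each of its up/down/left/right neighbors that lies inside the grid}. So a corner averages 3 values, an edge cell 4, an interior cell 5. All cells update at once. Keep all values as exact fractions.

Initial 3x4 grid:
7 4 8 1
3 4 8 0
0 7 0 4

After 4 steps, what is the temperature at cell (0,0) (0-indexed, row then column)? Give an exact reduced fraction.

Answer: 289177/64800

Derivation:
Step 1: cell (0,0) = 14/3
Step 2: cell (0,0) = 167/36
Step 3: cell (0,0) = 5051/1080
Step 4: cell (0,0) = 289177/64800
Full grid after step 4:
  289177/64800 493067/108000 150919/36000 18937/4800
  610471/144000 247999/60000 1446469/360000 3081071/864000
  248777/64800 420817/108000 386257/108000 447499/129600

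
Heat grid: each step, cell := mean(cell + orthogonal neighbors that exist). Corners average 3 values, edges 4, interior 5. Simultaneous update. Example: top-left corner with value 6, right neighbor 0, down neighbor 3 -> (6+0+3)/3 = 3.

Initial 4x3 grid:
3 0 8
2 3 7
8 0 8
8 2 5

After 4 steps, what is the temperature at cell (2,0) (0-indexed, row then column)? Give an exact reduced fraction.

Answer: 154247/36000

Derivation:
Step 1: cell (2,0) = 9/2
Step 2: cell (2,0) = 187/40
Step 3: cell (2,0) = 4961/1200
Step 4: cell (2,0) = 154247/36000
Full grid after step 4:
  230911/64800 1625489/432000 92687/21600
  400001/108000 744751/180000 39323/9000
  154247/36000 172903/40000 84311/18000
  64153/14400 1339091/288000 200959/43200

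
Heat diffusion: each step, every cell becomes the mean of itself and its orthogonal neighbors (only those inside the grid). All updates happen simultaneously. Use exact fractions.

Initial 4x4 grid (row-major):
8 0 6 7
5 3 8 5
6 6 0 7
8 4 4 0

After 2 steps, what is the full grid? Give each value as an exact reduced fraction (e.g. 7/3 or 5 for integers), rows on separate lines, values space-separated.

After step 1:
  13/3 17/4 21/4 6
  11/2 22/5 22/5 27/4
  25/4 19/5 5 3
  6 11/2 2 11/3
After step 2:
  169/36 547/120 199/40 6
  1229/240 447/100 129/25 403/80
  431/80 499/100 91/25 221/48
  71/12 173/40 97/24 26/9

Answer: 169/36 547/120 199/40 6
1229/240 447/100 129/25 403/80
431/80 499/100 91/25 221/48
71/12 173/40 97/24 26/9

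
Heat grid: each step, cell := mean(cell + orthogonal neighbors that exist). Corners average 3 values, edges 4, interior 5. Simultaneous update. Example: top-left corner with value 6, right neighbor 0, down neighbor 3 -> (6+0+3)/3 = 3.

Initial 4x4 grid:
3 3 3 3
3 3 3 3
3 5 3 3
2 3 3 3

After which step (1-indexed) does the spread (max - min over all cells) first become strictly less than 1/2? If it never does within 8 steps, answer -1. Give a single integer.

Answer: 2

Derivation:
Step 1: max=17/5, min=8/3, spread=11/15
Step 2: max=167/50, min=3, spread=17/50
  -> spread < 1/2 first at step 2
Step 3: max=6369/2000, min=3, spread=369/2000
Step 4: max=285323/90000, min=913/300, spread=11423/90000
Step 5: max=20342059/6480000, min=27469/9000, spread=564379/6480000
Step 6: max=91408667/29160000, min=41453/13500, spread=1870187/29160000
Step 7: max=2738477627/874800000, min=1993583/648000, spread=47140577/874800000
Step 8: max=82143384311/26244000000, min=749533843/243000000, spread=1193729267/26244000000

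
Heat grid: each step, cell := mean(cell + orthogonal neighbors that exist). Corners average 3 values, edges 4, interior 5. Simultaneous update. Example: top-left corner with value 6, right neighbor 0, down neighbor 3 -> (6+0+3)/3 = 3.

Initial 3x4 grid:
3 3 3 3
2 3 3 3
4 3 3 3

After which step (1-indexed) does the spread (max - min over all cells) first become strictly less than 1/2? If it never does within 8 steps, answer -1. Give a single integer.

Answer: 2

Derivation:
Step 1: max=13/4, min=8/3, spread=7/12
Step 2: max=37/12, min=43/15, spread=13/60
  -> spread < 1/2 first at step 2
Step 3: max=7301/2400, min=388/135, spread=3629/21600
Step 4: max=72469/24000, min=94799/32400, spread=60683/648000
Step 5: max=650189/216000, min=2850053/972000, spread=30319/388800
Step 6: max=19449233/6480000, min=171959047/58320000, spread=61681/1166400
Step 7: max=583030361/194400000, min=5168252299/1749600000, spread=1580419/34992000
Step 8: max=34924774099/11664000000, min=310794082391/104976000000, spread=7057769/209952000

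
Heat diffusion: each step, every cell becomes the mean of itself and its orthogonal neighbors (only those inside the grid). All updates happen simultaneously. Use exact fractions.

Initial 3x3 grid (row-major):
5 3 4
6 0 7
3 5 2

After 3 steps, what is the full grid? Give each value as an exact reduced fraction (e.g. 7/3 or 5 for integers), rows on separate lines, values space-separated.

Answer: 4361/1080 6653/1800 8617/2160
26687/7200 23863/6000 52549/14400
532/135 25787/7200 8407/2160

Derivation:
After step 1:
  14/3 3 14/3
  7/2 21/5 13/4
  14/3 5/2 14/3
After step 2:
  67/18 62/15 131/36
  511/120 329/100 1007/240
  32/9 481/120 125/36
After step 3:
  4361/1080 6653/1800 8617/2160
  26687/7200 23863/6000 52549/14400
  532/135 25787/7200 8407/2160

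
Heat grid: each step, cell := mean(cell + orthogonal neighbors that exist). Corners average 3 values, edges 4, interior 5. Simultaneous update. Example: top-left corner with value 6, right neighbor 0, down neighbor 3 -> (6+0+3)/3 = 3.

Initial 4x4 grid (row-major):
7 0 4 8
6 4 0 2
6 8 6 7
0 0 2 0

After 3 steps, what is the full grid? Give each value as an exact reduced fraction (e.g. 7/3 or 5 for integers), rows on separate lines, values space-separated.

After step 1:
  13/3 15/4 3 14/3
  23/4 18/5 16/5 17/4
  5 24/5 23/5 15/4
  2 5/2 2 3
After step 2:
  83/18 881/240 877/240 143/36
  1121/240 211/50 373/100 119/30
  351/80 41/10 367/100 39/10
  19/6 113/40 121/40 35/12
After step 3:
  4663/1080 29081/7200 27049/7200 8347/2160
  32201/7200 2447/600 23089/6000 3503/900
  653/160 7681/2000 737/200 271/75
  2491/720 787/240 3731/1200 1181/360

Answer: 4663/1080 29081/7200 27049/7200 8347/2160
32201/7200 2447/600 23089/6000 3503/900
653/160 7681/2000 737/200 271/75
2491/720 787/240 3731/1200 1181/360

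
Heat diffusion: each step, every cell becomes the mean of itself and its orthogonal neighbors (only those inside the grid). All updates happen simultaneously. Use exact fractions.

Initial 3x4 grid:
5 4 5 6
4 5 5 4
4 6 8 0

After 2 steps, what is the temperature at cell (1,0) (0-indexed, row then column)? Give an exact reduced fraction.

Step 1: cell (1,0) = 9/2
Step 2: cell (1,0) = 183/40
Full grid after step 2:
  163/36 1133/240 403/80 55/12
  183/40 126/25 237/50 363/80
  179/36 599/120 199/40 25/6

Answer: 183/40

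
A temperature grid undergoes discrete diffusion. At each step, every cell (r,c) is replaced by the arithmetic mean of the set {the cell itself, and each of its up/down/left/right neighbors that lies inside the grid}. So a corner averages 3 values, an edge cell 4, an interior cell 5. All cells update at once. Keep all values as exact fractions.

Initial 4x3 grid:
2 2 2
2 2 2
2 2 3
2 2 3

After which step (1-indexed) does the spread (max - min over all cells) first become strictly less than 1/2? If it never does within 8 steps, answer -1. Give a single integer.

Answer: 2

Derivation:
Step 1: max=8/3, min=2, spread=2/3
Step 2: max=89/36, min=2, spread=17/36
  -> spread < 1/2 first at step 2
Step 3: max=322/135, min=2, spread=52/135
Step 4: max=300449/129600, min=3647/1800, spread=7573/25920
Step 5: max=17721001/7776000, min=55217/27000, spread=363701/1555200
Step 6: max=1048973999/466560000, min=1487413/720000, spread=681043/3732480
Step 7: max=62356537141/27993600000, min=404682089/194400000, spread=163292653/1119744000
Step 8: max=3714059884319/1679616000000, min=12221139163/5832000000, spread=1554974443/13436928000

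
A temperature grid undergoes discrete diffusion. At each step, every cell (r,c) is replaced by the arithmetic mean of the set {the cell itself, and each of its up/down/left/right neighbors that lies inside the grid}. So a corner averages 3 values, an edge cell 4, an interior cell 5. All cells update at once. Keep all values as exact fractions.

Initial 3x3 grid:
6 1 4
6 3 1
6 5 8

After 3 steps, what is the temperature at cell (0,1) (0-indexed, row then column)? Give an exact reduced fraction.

Answer: 27137/7200

Derivation:
Step 1: cell (0,1) = 7/2
Step 2: cell (0,1) = 391/120
Step 3: cell (0,1) = 27137/7200
Full grid after step 3:
  8807/2160 27137/7200 1187/360
  22483/4800 24463/6000 14081/3600
  10687/2160 34637/7200 4661/1080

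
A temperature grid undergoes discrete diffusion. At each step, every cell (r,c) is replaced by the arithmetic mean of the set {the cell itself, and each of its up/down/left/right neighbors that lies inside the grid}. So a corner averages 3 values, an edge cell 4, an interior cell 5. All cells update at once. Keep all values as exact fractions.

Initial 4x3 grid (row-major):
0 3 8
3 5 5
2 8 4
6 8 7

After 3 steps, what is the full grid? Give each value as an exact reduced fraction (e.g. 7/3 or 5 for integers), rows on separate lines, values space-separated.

Answer: 2491/720 7313/1800 5179/1080
9169/2400 27641/6000 18541/3600
34967/7200 7939/1500 10523/1800
5887/1080 86489/14400 13259/2160

Derivation:
After step 1:
  2 4 16/3
  5/2 24/5 11/2
  19/4 27/5 6
  16/3 29/4 19/3
After step 2:
  17/6 121/30 89/18
  281/80 111/25 649/120
  1079/240 141/25 697/120
  52/9 1459/240 235/36
After step 3:
  2491/720 7313/1800 5179/1080
  9169/2400 27641/6000 18541/3600
  34967/7200 7939/1500 10523/1800
  5887/1080 86489/14400 13259/2160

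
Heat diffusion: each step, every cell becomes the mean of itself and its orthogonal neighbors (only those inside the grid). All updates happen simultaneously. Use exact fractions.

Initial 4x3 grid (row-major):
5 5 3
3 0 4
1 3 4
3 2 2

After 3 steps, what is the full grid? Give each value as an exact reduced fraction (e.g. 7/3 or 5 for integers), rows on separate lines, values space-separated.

After step 1:
  13/3 13/4 4
  9/4 3 11/4
  5/2 2 13/4
  2 5/2 8/3
After step 2:
  59/18 175/48 10/3
  145/48 53/20 13/4
  35/16 53/20 8/3
  7/3 55/24 101/36
After step 3:
  179/54 9293/2880 491/144
  4009/1440 913/300 119/40
  1223/480 2987/1200 2047/720
  109/48 3629/1440 559/216

Answer: 179/54 9293/2880 491/144
4009/1440 913/300 119/40
1223/480 2987/1200 2047/720
109/48 3629/1440 559/216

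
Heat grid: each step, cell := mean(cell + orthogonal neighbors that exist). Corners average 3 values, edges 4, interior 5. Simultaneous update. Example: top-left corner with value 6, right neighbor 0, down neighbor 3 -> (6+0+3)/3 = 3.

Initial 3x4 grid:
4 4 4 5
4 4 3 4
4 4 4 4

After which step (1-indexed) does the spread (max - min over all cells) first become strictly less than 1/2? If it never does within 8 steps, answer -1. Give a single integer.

Answer: 2

Derivation:
Step 1: max=13/3, min=15/4, spread=7/12
Step 2: max=37/9, min=387/100, spread=217/900
  -> spread < 1/2 first at step 2
Step 3: max=548/135, min=9337/2400, spread=3647/21600
Step 4: max=64979/16200, min=31351/8000, spread=59729/648000
Step 5: max=3884431/972000, min=8495003/2160000, spread=1233593/19440000
Step 6: max=116102377/29160000, min=21261973/5400000, spread=3219307/72900000
Step 7: max=13910651011/3499200000, min=3065795183/777600000, spread=1833163/55987200
Step 8: max=833459585549/209952000000, min=184090929997/46656000000, spread=80806409/3359232000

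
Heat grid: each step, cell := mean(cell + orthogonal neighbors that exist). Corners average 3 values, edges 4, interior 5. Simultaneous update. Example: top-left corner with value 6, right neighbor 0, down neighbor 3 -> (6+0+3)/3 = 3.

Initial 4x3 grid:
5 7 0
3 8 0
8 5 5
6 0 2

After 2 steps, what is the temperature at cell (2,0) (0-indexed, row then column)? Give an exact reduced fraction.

Step 1: cell (2,0) = 11/2
Step 2: cell (2,0) = 641/120
Full grid after step 2:
  16/3 127/30 127/36
  211/40 481/100 791/240
  641/120 431/100 827/240
  161/36 309/80 103/36

Answer: 641/120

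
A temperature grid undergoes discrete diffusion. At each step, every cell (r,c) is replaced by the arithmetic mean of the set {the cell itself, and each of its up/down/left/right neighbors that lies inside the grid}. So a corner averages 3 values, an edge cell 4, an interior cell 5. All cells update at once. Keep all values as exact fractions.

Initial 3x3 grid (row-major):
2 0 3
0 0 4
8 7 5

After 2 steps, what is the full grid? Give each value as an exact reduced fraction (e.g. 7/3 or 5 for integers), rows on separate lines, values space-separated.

Answer: 53/36 129/80 79/36
311/120 279/100 193/60
25/6 263/60 40/9

Derivation:
After step 1:
  2/3 5/4 7/3
  5/2 11/5 3
  5 5 16/3
After step 2:
  53/36 129/80 79/36
  311/120 279/100 193/60
  25/6 263/60 40/9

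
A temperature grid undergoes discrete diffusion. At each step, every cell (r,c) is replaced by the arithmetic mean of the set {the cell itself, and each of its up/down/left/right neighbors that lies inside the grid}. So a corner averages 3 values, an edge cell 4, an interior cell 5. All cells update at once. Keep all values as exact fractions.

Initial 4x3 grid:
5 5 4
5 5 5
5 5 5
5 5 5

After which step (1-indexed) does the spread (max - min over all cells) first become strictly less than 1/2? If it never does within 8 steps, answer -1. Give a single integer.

Step 1: max=5, min=14/3, spread=1/3
  -> spread < 1/2 first at step 1
Step 2: max=5, min=85/18, spread=5/18
Step 3: max=5, min=1039/216, spread=41/216
Step 4: max=5, min=125383/25920, spread=4217/25920
Step 5: max=35921/7200, min=7566851/1555200, spread=38417/311040
Step 6: max=717403/144000, min=455359789/93312000, spread=1903471/18662400
Step 7: max=21484241/4320000, min=27392610911/5598720000, spread=18038617/223948800
Step 8: max=1931073241/388800000, min=1646347817149/335923200000, spread=883978523/13436928000

Answer: 1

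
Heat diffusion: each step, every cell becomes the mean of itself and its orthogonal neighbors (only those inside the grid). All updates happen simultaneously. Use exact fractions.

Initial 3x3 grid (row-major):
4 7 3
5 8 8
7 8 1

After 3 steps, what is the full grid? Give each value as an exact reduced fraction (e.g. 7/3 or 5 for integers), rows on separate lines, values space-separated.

Answer: 6451/1080 41507/7200 233/40
3611/600 18359/3000 10333/1800
3403/540 21691/3600 3223/540

Derivation:
After step 1:
  16/3 11/2 6
  6 36/5 5
  20/3 6 17/3
After step 2:
  101/18 721/120 11/2
  63/10 297/50 179/30
  56/9 383/60 50/9
After step 3:
  6451/1080 41507/7200 233/40
  3611/600 18359/3000 10333/1800
  3403/540 21691/3600 3223/540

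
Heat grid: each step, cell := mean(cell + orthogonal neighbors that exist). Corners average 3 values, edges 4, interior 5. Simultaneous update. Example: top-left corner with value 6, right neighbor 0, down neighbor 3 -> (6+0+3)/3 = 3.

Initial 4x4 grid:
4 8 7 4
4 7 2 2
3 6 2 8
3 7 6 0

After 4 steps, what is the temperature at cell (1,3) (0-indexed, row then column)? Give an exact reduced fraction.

Answer: 466177/108000

Derivation:
Step 1: cell (1,3) = 4
Step 2: cell (1,3) = 23/6
Step 3: cell (1,3) = 15451/3600
Step 4: cell (1,3) = 466177/108000
Full grid after step 4:
  335459/64800 1111073/216000 1040249/216000 296297/64800
  67403/13500 880589/180000 840191/180000 466177/108000
  63689/13500 849791/180000 158237/36000 458081/108000
  302297/64800 985379/216000 957787/216000 269503/64800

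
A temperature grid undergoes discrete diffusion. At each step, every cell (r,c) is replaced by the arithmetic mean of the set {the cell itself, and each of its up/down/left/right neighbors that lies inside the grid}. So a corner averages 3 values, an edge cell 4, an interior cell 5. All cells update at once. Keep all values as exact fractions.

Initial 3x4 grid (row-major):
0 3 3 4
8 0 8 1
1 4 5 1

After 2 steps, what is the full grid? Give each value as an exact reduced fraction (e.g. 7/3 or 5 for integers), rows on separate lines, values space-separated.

After step 1:
  11/3 3/2 9/2 8/3
  9/4 23/5 17/5 7/2
  13/3 5/2 9/2 7/3
After step 2:
  89/36 107/30 181/60 32/9
  297/80 57/20 41/10 119/40
  109/36 239/60 191/60 31/9

Answer: 89/36 107/30 181/60 32/9
297/80 57/20 41/10 119/40
109/36 239/60 191/60 31/9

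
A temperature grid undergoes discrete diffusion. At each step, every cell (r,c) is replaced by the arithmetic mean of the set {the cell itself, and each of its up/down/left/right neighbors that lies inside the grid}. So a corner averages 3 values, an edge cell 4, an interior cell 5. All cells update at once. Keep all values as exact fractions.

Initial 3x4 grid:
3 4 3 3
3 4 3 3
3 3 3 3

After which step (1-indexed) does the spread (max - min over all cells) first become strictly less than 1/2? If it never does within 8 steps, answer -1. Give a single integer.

Step 1: max=7/2, min=3, spread=1/2
Step 2: max=809/240, min=3, spread=89/240
  -> spread < 1/2 first at step 2
Step 3: max=449/135, min=733/240, spread=587/2160
Step 4: max=428617/129600, min=7393/2400, spread=5879/25920
Step 5: max=25525553/7776000, min=10487/3375, spread=272701/1555200
Step 6: max=1524135967/466560000, min=40489247/12960000, spread=2660923/18662400
Step 7: max=91039329053/27993600000, min=271214797/86400000, spread=126629393/1119744000
Step 8: max=5444463199927/1679616000000, min=146958183307/46656000000, spread=1231748807/13436928000

Answer: 2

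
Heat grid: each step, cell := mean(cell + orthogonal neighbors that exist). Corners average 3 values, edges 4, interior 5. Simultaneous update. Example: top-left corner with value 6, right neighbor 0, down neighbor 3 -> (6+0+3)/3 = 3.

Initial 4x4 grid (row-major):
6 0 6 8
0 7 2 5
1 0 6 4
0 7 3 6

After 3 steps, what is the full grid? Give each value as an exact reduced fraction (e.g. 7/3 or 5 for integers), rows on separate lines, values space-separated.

After step 1:
  2 19/4 4 19/3
  7/2 9/5 26/5 19/4
  1/4 21/5 3 21/4
  8/3 5/2 11/2 13/3
After step 2:
  41/12 251/80 1217/240 181/36
  151/80 389/100 15/4 323/60
  637/240 47/20 463/100 13/3
  65/36 223/60 23/6 181/36
After step 3:
  1013/360 3103/800 1223/288 11147/2160
  7109/2400 3003/1000 27269/6000 3329/720
  3131/1440 20689/6000 5669/1500 17437/3600
  5887/2160 2107/720 15487/3600 475/108

Answer: 1013/360 3103/800 1223/288 11147/2160
7109/2400 3003/1000 27269/6000 3329/720
3131/1440 20689/6000 5669/1500 17437/3600
5887/2160 2107/720 15487/3600 475/108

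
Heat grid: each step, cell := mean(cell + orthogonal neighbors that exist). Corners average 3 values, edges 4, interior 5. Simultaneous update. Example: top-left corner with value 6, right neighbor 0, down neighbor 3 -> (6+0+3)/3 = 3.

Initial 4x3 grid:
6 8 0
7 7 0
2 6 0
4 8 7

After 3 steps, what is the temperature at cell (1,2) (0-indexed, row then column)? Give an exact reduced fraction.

Answer: 1657/450

Derivation:
Step 1: cell (1,2) = 7/4
Step 2: cell (1,2) = 199/60
Step 3: cell (1,2) = 1657/450
Full grid after step 3:
  2011/360 67709/14400 8401/2160
  12629/2400 14153/3000 1657/450
  37267/7200 13853/3000 1669/400
  5483/1080 72269/14400 363/80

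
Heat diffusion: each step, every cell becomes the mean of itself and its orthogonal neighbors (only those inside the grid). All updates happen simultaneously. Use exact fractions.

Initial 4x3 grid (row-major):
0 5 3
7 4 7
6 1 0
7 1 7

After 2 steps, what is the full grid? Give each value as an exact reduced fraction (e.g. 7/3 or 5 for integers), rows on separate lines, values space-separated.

Answer: 15/4 21/5 23/6
183/40 359/100 341/80
497/120 101/25 739/240
167/36 103/30 125/36

Derivation:
After step 1:
  4 3 5
  17/4 24/5 7/2
  21/4 12/5 15/4
  14/3 4 8/3
After step 2:
  15/4 21/5 23/6
  183/40 359/100 341/80
  497/120 101/25 739/240
  167/36 103/30 125/36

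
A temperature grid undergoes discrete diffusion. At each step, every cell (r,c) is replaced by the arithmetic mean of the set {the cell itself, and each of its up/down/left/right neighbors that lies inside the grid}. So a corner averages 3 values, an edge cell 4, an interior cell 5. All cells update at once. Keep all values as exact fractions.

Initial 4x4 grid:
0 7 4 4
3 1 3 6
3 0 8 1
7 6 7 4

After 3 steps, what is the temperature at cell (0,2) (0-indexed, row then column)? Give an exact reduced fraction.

Step 1: cell (0,2) = 9/2
Step 2: cell (0,2) = 497/120
Step 3: cell (0,2) = 2803/720
Full grid after step 3:
  3199/1080 12019/3600 2803/720 9139/2160
  679/225 403/120 23929/6000 5891/1440
  3259/900 23867/6000 833/200 10741/2400
  9401/2160 32447/7200 11621/2400 551/120

Answer: 2803/720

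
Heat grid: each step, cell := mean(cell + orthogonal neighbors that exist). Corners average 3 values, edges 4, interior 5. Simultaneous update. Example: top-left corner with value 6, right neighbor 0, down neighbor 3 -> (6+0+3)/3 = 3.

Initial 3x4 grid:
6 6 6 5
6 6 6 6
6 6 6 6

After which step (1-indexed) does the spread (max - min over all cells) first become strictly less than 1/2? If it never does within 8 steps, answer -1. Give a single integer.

Answer: 1

Derivation:
Step 1: max=6, min=17/3, spread=1/3
  -> spread < 1/2 first at step 1
Step 2: max=6, min=103/18, spread=5/18
Step 3: max=6, min=1255/216, spread=41/216
Step 4: max=6, min=151303/25920, spread=4217/25920
Step 5: max=43121/7200, min=9122051/1555200, spread=38417/311040
Step 6: max=861403/144000, min=548671789/93312000, spread=1903471/18662400
Step 7: max=25804241/4320000, min=32991330911/5598720000, spread=18038617/223948800
Step 8: max=2319873241/388800000, min=1982271017149/335923200000, spread=883978523/13436928000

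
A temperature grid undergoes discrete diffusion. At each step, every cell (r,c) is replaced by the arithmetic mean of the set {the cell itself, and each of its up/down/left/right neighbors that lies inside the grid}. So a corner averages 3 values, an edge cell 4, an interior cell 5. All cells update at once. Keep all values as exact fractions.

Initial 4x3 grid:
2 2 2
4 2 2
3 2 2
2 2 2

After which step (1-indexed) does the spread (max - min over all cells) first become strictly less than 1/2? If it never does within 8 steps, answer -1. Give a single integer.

Step 1: max=11/4, min=2, spread=3/4
Step 2: max=317/120, min=2, spread=77/120
Step 3: max=8903/3600, min=371/180, spread=1483/3600
  -> spread < 1/2 first at step 3
Step 4: max=261581/108000, min=11443/5400, spread=10907/36000
Step 5: max=2301461/972000, min=232439/108000, spread=20951/97200
Step 6: max=227474039/97200000, min=21211909/9720000, spread=15354949/97200000
Step 7: max=1014929467/437400000, min=1283612431/583200000, spread=8355223/69984000
Step 8: max=120992606881/52488000000, min=8617404931/3888000000, spread=14904449/167961600

Answer: 3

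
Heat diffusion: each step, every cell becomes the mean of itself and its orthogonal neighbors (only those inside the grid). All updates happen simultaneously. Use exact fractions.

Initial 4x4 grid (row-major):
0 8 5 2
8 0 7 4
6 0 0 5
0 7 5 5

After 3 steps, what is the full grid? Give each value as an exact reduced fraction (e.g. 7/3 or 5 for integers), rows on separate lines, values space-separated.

Answer: 9311/2160 28859/7200 31267/7200 8767/2160
13657/3600 23993/6000 22417/6000 14951/3600
13273/3600 20723/6000 61/16 4637/1200
7661/2160 26081/7200 9059/2400 327/80

Derivation:
After step 1:
  16/3 13/4 11/2 11/3
  7/2 23/5 16/5 9/2
  7/2 13/5 17/5 7/2
  13/3 3 17/4 5
After step 2:
  145/36 1121/240 937/240 41/9
  127/30 343/100 106/25 223/60
  209/60 171/50 339/100 41/10
  65/18 851/240 313/80 17/4
After step 3:
  9311/2160 28859/7200 31267/7200 8767/2160
  13657/3600 23993/6000 22417/6000 14951/3600
  13273/3600 20723/6000 61/16 4637/1200
  7661/2160 26081/7200 9059/2400 327/80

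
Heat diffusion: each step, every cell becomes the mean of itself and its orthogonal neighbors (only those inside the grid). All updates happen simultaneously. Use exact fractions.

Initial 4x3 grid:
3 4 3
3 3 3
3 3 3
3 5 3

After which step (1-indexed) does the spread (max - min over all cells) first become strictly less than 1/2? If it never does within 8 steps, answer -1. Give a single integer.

Answer: 2

Derivation:
Step 1: max=11/3, min=3, spread=2/3
Step 2: max=427/120, min=47/15, spread=17/40
  -> spread < 1/2 first at step 2
Step 3: max=3677/1080, min=19123/6000, spread=11743/54000
Step 4: max=1457419/432000, min=2765083/864000, spread=29951/172800
Step 5: max=86484041/25920000, min=24907853/7776000, spread=10373593/77760000
Step 6: max=5169508819/1555200000, min=9978248563/3110400000, spread=14430763/124416000
Step 7: max=308856730721/93312000000, min=600231697817/186624000000, spread=139854109/1492992000
Step 8: max=18485208862939/5598720000000, min=36081099781003/11197440000000, spread=7114543559/89579520000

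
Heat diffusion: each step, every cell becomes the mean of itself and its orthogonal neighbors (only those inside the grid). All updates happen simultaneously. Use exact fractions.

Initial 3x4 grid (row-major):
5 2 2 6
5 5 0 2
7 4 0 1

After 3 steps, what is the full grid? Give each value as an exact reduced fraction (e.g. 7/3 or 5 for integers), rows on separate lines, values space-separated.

After step 1:
  4 7/2 5/2 10/3
  11/2 16/5 9/5 9/4
  16/3 4 5/4 1
After step 2:
  13/3 33/10 167/60 97/36
  541/120 18/5 11/5 503/240
  89/18 827/240 161/80 3/2
After step 3:
  1457/360 841/240 247/90 5453/2160
  6259/1440 4093/1200 1523/600 6113/2880
  9287/2160 5041/1440 1099/480 673/360

Answer: 1457/360 841/240 247/90 5453/2160
6259/1440 4093/1200 1523/600 6113/2880
9287/2160 5041/1440 1099/480 673/360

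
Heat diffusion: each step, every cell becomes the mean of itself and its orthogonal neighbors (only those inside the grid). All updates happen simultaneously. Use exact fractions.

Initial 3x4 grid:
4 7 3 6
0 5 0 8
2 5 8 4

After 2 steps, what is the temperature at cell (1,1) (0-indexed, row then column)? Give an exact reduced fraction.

Answer: 207/50

Derivation:
Step 1: cell (1,1) = 17/5
Step 2: cell (1,1) = 207/50
Full grid after step 2:
  67/18 949/240 1153/240 85/18
  243/80 207/50 419/100 649/120
  121/36 899/240 1243/240 185/36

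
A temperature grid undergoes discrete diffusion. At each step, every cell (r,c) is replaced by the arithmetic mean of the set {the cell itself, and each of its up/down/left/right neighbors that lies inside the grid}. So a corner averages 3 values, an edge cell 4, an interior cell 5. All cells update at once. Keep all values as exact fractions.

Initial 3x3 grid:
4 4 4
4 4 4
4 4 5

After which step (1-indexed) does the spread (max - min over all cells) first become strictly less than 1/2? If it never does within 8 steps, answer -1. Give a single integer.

Step 1: max=13/3, min=4, spread=1/3
  -> spread < 1/2 first at step 1
Step 2: max=77/18, min=4, spread=5/18
Step 3: max=905/216, min=4, spread=41/216
Step 4: max=53971/12960, min=1451/360, spread=347/2592
Step 5: max=3217337/777600, min=14557/3600, spread=2921/31104
Step 6: max=192452539/46656000, min=1753483/432000, spread=24611/373248
Step 7: max=11516162033/2799360000, min=39536741/9720000, spread=207329/4478976
Step 8: max=689876352451/167961600000, min=2112401599/518400000, spread=1746635/53747712

Answer: 1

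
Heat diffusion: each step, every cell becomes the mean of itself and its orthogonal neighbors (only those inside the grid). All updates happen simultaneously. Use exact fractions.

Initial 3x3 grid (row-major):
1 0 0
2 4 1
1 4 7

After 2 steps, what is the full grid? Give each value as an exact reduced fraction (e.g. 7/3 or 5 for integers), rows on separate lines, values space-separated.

After step 1:
  1 5/4 1/3
  2 11/5 3
  7/3 4 4
After step 2:
  17/12 287/240 55/36
  113/60 249/100 143/60
  25/9 47/15 11/3

Answer: 17/12 287/240 55/36
113/60 249/100 143/60
25/9 47/15 11/3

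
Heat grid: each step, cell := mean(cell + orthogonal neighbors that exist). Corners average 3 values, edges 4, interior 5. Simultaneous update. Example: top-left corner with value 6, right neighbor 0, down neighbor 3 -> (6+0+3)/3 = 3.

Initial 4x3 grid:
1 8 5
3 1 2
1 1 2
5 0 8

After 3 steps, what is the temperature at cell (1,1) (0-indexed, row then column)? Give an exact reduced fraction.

Answer: 121/40

Derivation:
Step 1: cell (1,1) = 3
Step 2: cell (1,1) = 47/20
Step 3: cell (1,1) = 121/40
Full grid after step 3:
  469/144 3149/960 89/24
  149/60 121/40 1447/480
  589/240 563/240 4309/1440
  55/24 4009/1440 1201/432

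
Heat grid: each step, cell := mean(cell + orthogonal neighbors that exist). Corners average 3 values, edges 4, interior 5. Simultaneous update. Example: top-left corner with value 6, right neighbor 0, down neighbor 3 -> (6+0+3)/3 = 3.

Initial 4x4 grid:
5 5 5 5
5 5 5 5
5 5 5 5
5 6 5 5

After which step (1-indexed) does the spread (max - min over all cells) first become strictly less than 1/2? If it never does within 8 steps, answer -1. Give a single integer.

Step 1: max=16/3, min=5, spread=1/3
  -> spread < 1/2 first at step 1
Step 2: max=631/120, min=5, spread=31/120
Step 3: max=5611/1080, min=5, spread=211/1080
Step 4: max=556843/108000, min=5, spread=16843/108000
Step 5: max=4998643/972000, min=45079/9000, spread=130111/972000
Step 6: max=149442367/29160000, min=2707159/540000, spread=3255781/29160000
Step 7: max=4474353691/874800000, min=2711107/540000, spread=82360351/874800000
Step 8: max=133971316891/26244000000, min=488506441/97200000, spread=2074577821/26244000000

Answer: 1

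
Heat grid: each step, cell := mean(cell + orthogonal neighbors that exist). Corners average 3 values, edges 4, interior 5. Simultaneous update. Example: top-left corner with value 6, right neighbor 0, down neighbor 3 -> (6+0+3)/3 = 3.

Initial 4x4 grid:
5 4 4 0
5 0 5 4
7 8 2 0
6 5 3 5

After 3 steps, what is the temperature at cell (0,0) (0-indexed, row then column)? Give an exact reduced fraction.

Answer: 9289/2160

Derivation:
Step 1: cell (0,0) = 14/3
Step 2: cell (0,0) = 73/18
Step 3: cell (0,0) = 9289/2160
Full grid after step 3:
  9289/2160 3341/900 583/180 607/216
  32683/7200 25063/6000 9821/3000 2071/720
  12673/2400 561/125 22051/6000 2167/720
  27/5 11803/2400 1105/288 7021/2160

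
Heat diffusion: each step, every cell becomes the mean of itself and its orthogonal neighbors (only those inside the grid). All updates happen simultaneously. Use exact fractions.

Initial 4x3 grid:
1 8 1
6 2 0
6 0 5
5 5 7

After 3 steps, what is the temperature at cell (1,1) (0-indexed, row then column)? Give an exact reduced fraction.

Answer: 1717/500

Derivation:
Step 1: cell (1,1) = 16/5
Step 2: cell (1,1) = 311/100
Step 3: cell (1,1) = 1717/500
Full grid after step 3:
  691/180 3973/1200 541/180
  1531/400 1717/500 3643/1200
  14899/3600 7713/2000 12899/3600
  9761/2160 20747/4800 9061/2160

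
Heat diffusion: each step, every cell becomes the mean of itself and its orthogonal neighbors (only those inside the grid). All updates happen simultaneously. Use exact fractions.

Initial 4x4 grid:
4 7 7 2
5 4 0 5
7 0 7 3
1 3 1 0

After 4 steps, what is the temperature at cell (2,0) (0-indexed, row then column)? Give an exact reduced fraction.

Step 1: cell (2,0) = 13/4
Step 2: cell (2,0) = 967/240
Step 3: cell (2,0) = 24781/7200
Step 4: cell (2,0) = 796231/216000
Full grid after step 4:
  60073/12960 116947/27000 22777/5400 49637/12960
  889271/216000 743303/180000 648763/180000 156791/43200
  796231/216000 585277/180000 582353/180000 623651/216000
  200431/64800 327803/108000 281923/108000 35263/12960

Answer: 796231/216000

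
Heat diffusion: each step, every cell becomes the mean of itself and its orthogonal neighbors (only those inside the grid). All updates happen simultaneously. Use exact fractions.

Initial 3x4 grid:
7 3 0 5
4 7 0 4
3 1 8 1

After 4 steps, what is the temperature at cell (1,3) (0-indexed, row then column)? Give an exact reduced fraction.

Step 1: cell (1,3) = 5/2
Step 2: cell (1,3) = 409/120
Step 3: cell (1,3) = 21203/7200
Step 4: cell (1,3) = 1399057/432000
Full grid after step 4:
  527621/129600 781171/216000 80839/24000 4051/1350
  3367919/864000 1373041/360000 582983/180000 1399057/432000
  515021/129600 778171/216000 759551/216000 52037/16200

Answer: 1399057/432000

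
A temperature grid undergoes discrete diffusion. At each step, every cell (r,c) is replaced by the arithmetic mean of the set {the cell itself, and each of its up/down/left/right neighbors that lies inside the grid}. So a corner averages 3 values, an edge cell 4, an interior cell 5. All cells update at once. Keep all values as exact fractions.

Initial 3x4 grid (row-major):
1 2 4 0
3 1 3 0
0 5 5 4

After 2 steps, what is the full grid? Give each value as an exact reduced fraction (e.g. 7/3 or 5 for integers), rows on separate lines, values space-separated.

Answer: 7/4 181/80 491/240 16/9
523/240 57/25 273/100 521/240
20/9 187/60 63/20 3

Derivation:
After step 1:
  2 2 9/4 4/3
  5/4 14/5 13/5 7/4
  8/3 11/4 17/4 3
After step 2:
  7/4 181/80 491/240 16/9
  523/240 57/25 273/100 521/240
  20/9 187/60 63/20 3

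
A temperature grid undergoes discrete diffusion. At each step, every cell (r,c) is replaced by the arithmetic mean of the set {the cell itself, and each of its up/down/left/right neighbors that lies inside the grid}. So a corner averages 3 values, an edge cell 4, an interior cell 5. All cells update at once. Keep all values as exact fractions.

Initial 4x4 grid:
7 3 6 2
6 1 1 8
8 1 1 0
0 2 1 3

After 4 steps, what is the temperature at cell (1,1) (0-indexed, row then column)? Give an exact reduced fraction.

Step 1: cell (1,1) = 12/5
Step 2: cell (1,1) = 363/100
Step 3: cell (1,1) = 9721/3000
Step 4: cell (1,1) = 315427/90000
Full grid after step 4:
  136237/32400 818453/216000 785813/216000 13751/4050
  808193/216000 315427/90000 66949/22500 669443/216000
  141229/43200 23977/9000 44783/18000 495587/216000
  43997/16200 20891/8640 417827/216000 66469/32400

Answer: 315427/90000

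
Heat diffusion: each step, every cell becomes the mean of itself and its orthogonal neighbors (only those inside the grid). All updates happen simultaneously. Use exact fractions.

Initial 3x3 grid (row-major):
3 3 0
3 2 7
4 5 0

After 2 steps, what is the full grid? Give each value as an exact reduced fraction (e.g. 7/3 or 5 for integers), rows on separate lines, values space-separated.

After step 1:
  3 2 10/3
  3 4 9/4
  4 11/4 4
After step 2:
  8/3 37/12 91/36
  7/2 14/5 163/48
  13/4 59/16 3

Answer: 8/3 37/12 91/36
7/2 14/5 163/48
13/4 59/16 3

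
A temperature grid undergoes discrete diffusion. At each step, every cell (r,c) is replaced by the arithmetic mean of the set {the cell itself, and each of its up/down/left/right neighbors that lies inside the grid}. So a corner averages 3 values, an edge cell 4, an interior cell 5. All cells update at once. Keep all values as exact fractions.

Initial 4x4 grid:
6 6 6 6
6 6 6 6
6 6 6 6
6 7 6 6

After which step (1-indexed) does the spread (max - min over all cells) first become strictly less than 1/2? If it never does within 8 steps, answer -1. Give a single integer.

Answer: 1

Derivation:
Step 1: max=19/3, min=6, spread=1/3
  -> spread < 1/2 first at step 1
Step 2: max=751/120, min=6, spread=31/120
Step 3: max=6691/1080, min=6, spread=211/1080
Step 4: max=664843/108000, min=6, spread=16843/108000
Step 5: max=5970643/972000, min=54079/9000, spread=130111/972000
Step 6: max=178602367/29160000, min=3247159/540000, spread=3255781/29160000
Step 7: max=5349153691/874800000, min=3251107/540000, spread=82360351/874800000
Step 8: max=160215316891/26244000000, min=585706441/97200000, spread=2074577821/26244000000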